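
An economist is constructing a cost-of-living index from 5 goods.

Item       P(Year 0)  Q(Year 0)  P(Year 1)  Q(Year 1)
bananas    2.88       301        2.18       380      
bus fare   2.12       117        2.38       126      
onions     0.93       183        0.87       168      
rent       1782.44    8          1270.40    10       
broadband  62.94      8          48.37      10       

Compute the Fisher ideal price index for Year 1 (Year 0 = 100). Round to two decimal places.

72.49

Laspeyres component (base-period weights):
ΣP(Year 1)Q(Year 0) = 2.18×301 + 2.38×117 + 0.87×183 + 1270.40×8 + 48.37×8 = 656.18 + 278.46 + 159.21 + 10163.2 + 386.96 = 11644.01
ΣP(Year 0)Q(Year 0) = 2.88×301 + 2.12×117 + 0.93×183 + 1782.44×8 + 62.94×8 = 866.88 + 248.04 + 170.19 + 14259.52 + 503.52 = 16048.15
L = 11644.01 / 16048.15 × 100 = 72.5567
Paasche component (current-period weights):
ΣP(Year 1)Q(Year 1) = 2.18×380 + 2.38×126 + 0.87×168 + 1270.40×10 + 48.37×10 = 828.4 + 299.88 + 146.16 + 12704 + 483.7 = 14462.14
ΣP(Year 0)Q(Year 1) = 2.88×380 + 2.12×126 + 0.93×168 + 1782.44×10 + 62.94×10 = 1094.4 + 267.12 + 156.24 + 17824.4 + 629.4 = 19971.56
P = 14462.14 / 19971.56 × 100 = 72.4137
Fisher = √(L × P) = √(72.5567 × 72.4137) = 72.4852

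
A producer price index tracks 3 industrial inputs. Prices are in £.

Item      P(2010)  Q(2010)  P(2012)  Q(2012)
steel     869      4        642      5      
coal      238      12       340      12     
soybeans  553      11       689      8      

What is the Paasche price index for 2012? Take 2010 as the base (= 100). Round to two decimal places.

Paasche price index uses current-period quantities as weights.
ΣP(2012)·Q(2012) = 642×5 + 340×12 + 689×8 = 3210 + 4080 + 5512 = 12802
ΣP(2010)·Q(2012) = 869×5 + 238×12 + 553×8 = 4345 + 2856 + 4424 = 11625
Index = 12802 / 11625 × 100 = 110.1247

110.12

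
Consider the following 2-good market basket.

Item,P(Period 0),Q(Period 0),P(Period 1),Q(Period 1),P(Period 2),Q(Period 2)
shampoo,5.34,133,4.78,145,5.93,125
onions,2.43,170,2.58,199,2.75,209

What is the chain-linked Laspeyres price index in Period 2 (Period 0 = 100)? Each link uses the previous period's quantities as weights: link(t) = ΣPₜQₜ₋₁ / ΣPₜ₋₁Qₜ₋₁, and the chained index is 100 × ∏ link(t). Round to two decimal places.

Link Period 0→Period 1:
ΣP(Period 1)Q(Period 0) = 4.78×133 + 2.58×170 = 635.74 + 438.6 = 1074.34
ΣP(Period 0)Q(Period 0) = 5.34×133 + 2.43×170 = 710.22 + 413.1 = 1123.32
link = 1074.34/1123.32 = 0.956397
Link Period 1→Period 2:
ΣP(Period 2)Q(Period 1) = 5.93×145 + 2.75×199 = 859.85 + 547.25 = 1407.1
ΣP(Period 1)Q(Period 1) = 4.78×145 + 2.58×199 = 693.1 + 513.42 = 1206.52
link = 1407.1/1206.52 = 1.166247
Chained index = 100 × 0.956397 × 1.166247 = 111.5395

111.54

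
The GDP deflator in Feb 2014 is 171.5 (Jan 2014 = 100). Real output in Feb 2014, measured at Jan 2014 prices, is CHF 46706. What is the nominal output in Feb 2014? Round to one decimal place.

Nominal = Real × (Index/100) = 46706 × (171.5/100)
        = 46706 × 1.715 = 80100.7900

80100.8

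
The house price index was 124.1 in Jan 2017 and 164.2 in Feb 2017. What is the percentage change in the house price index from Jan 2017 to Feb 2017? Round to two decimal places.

Change = (164.2 − 124.1) / 124.1 × 100
       = 40.1 / 124.1 × 100 = 32.3127%

32.31%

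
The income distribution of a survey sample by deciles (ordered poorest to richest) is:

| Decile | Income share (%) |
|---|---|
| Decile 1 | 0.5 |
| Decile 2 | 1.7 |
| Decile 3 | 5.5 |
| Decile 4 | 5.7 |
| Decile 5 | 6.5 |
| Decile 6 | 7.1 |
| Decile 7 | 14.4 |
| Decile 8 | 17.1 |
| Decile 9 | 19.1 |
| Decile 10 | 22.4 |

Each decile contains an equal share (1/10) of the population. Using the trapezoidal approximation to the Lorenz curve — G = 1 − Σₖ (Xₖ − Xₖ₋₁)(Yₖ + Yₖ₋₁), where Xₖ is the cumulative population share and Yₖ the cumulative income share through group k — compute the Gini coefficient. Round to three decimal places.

Cumulative income shares Yₖ: 0.0050, 0.0220, 0.0770, 0.1340, 0.1990, 0.2700, 0.4140, 0.5850, 0.7760, 1.0000
Σ (Xₖ−Xₖ₋₁)(Yₖ+Yₖ₋₁) = (1/10)(0.0050+0.0000) + (1/10)(0.0220+0.0050) + (1/10)(0.0770+0.0220) + (1/10)(0.1340+0.0770) + (1/10)(0.1990+0.1340) + (1/10)(0.2700+0.1990) + (1/10)(0.4140+0.2700) + (1/10)(0.5850+0.4140) + (1/10)(0.7760+0.5850) + (1/10)(1.0000+0.7760)
  = 0.0005 + 0.0027 + 0.0099 + 0.0211 + 0.0333 + 0.0469 + 0.0684 + 0.0999 + 0.1361 + 0.1776 = 0.5964
G = 1 − 0.5964 = 0.4036

0.404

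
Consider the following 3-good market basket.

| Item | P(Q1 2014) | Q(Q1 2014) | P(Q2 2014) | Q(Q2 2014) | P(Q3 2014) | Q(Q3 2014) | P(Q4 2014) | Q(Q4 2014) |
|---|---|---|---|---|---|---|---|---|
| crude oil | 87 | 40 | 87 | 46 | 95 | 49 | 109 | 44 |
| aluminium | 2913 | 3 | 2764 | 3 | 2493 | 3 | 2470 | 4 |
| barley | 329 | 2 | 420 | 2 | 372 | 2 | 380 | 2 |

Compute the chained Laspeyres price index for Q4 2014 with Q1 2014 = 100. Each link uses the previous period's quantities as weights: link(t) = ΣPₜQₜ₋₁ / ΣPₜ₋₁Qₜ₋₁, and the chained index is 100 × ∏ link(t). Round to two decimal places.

98.52

Link Q1 2014→Q2 2014:
ΣP(Q2 2014)Q(Q1 2014) = 87×40 + 2764×3 + 420×2 = 3480 + 8292 + 840 = 12612
ΣP(Q1 2014)Q(Q1 2014) = 87×40 + 2913×3 + 329×2 = 3480 + 8739 + 658 = 12877
link = 12612/12877 = 0.979421
Link Q2 2014→Q3 2014:
ΣP(Q3 2014)Q(Q2 2014) = 95×46 + 2493×3 + 372×2 = 4370 + 7479 + 744 = 12593
ΣP(Q2 2014)Q(Q2 2014) = 87×46 + 2764×3 + 420×2 = 4002 + 8292 + 840 = 13134
link = 12593/13134 = 0.958809
Link Q3 2014→Q4 2014:
ΣP(Q4 2014)Q(Q3 2014) = 109×49 + 2470×3 + 380×2 = 5341 + 7410 + 760 = 13511
ΣP(Q3 2014)Q(Q3 2014) = 95×49 + 2493×3 + 372×2 = 4655 + 7479 + 744 = 12878
link = 13511/12878 = 1.049154
Chained index = 100 × 0.979421 × 0.958809 × 1.049154 = 98.5237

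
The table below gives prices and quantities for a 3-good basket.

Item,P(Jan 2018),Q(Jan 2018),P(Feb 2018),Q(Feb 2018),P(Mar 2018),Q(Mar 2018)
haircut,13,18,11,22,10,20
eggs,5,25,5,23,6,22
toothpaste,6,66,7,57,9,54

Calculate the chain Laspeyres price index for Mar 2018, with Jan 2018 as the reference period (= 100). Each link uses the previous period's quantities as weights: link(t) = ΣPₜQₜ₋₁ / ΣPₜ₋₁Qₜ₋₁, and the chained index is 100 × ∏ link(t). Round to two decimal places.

119.79

Link Jan 2018→Feb 2018:
ΣP(Feb 2018)Q(Jan 2018) = 11×18 + 5×25 + 7×66 = 198 + 125 + 462 = 785
ΣP(Jan 2018)Q(Jan 2018) = 13×18 + 5×25 + 6×66 = 234 + 125 + 396 = 755
link = 785/755 = 1.039735
Link Feb 2018→Mar 2018:
ΣP(Mar 2018)Q(Feb 2018) = 10×22 + 6×23 + 9×57 = 220 + 138 + 513 = 871
ΣP(Feb 2018)Q(Feb 2018) = 11×22 + 5×23 + 7×57 = 242 + 115 + 399 = 756
link = 871/756 = 1.152116
Chained index = 100 × 1.039735 × 1.152116 = 119.7896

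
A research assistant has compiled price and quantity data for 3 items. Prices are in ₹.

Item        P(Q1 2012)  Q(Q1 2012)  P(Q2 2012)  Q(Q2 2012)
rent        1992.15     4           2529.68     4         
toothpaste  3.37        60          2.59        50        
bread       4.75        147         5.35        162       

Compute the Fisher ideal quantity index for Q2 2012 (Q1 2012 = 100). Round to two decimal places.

100.46

Laspeyres component (base-period weights):
ΣP(Q1 2012)Q(Q2 2012) = 1992.15×4 + 3.37×50 + 4.75×162 = 7968.6 + 168.5 + 769.5 = 8906.6
ΣP(Q1 2012)Q(Q1 2012) = 1992.15×4 + 3.37×60 + 4.75×147 = 7968.6 + 202.2 + 698.25 = 8869.05
L = 8906.6 / 8869.05 × 100 = 100.4234
Paasche component (current-period weights):
ΣP(Q2 2012)Q(Q2 2012) = 2529.68×4 + 2.59×50 + 5.35×162 = 10118.72 + 129.5 + 866.7 = 11114.92
ΣP(Q2 2012)Q(Q1 2012) = 2529.68×4 + 2.59×60 + 5.35×147 = 10118.72 + 155.4 + 786.45 = 11060.57
P = 11114.92 / 11060.57 × 100 = 100.4914
Fisher = √(L × P) = √(100.4234 × 100.4914) = 100.4574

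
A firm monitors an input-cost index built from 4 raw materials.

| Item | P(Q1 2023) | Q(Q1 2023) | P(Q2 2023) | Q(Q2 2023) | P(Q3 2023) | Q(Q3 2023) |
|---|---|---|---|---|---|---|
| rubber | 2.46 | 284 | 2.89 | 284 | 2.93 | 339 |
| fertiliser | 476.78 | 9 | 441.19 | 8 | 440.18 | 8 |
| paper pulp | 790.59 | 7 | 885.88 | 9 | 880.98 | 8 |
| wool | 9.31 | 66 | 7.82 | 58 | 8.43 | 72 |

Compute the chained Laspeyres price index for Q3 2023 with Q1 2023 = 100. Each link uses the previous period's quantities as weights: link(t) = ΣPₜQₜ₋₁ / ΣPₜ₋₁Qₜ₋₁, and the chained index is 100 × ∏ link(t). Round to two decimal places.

103.28

Link Q1 2023→Q2 2023:
ΣP(Q2 2023)Q(Q1 2023) = 2.89×284 + 441.19×9 + 885.88×7 + 7.82×66 = 820.76 + 3970.71 + 6201.16 + 516.12 = 11508.75
ΣP(Q1 2023)Q(Q1 2023) = 2.46×284 + 476.78×9 + 790.59×7 + 9.31×66 = 698.64 + 4291.02 + 5534.13 + 614.46 = 11138.25
link = 11508.75/11138.25 = 1.033264
Link Q2 2023→Q3 2023:
ΣP(Q3 2023)Q(Q2 2023) = 2.93×284 + 440.18×8 + 880.98×9 + 8.43×58 = 832.12 + 3521.44 + 7928.82 + 488.94 = 12771.32
ΣP(Q2 2023)Q(Q2 2023) = 2.89×284 + 441.19×8 + 885.88×9 + 7.82×58 = 820.76 + 3529.52 + 7972.92 + 453.56 = 12776.76
link = 12771.32/12776.76 = 0.999574
Chained index = 100 × 1.033264 × 0.999574 = 103.2824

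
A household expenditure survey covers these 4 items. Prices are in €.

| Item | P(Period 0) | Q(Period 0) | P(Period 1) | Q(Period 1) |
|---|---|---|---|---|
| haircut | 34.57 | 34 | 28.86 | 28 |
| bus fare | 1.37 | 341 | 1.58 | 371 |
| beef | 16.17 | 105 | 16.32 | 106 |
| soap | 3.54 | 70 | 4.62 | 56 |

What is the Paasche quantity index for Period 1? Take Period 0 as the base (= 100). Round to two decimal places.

95.10

Paasche quantity index uses current-period prices as weights.
ΣP(Period 1)·Q(Period 1) = 28.86×28 + 1.58×371 + 16.32×106 + 4.62×56 = 808.08 + 586.18 + 1729.92 + 258.72 = 3382.9
ΣP(Period 1)·Q(Period 0) = 28.86×34 + 1.58×341 + 16.32×105 + 4.62×70 = 981.24 + 538.78 + 1713.6 + 323.4 = 3557.02
Index = 3382.9 / 3557.02 × 100 = 95.1049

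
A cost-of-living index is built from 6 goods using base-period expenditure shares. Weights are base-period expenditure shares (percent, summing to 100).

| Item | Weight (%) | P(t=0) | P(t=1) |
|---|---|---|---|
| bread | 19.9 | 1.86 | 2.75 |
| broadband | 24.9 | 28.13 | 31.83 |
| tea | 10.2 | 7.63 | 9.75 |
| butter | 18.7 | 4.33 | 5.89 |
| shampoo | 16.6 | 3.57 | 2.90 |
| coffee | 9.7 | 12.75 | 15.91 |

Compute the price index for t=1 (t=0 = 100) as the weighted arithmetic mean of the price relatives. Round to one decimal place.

bread: 19.9 × (2.75/1.86) = 19.9 × 1.478495 = 29.4220
broadband: 24.9 × (31.83/28.13) = 24.9 × 1.131532 = 28.1752
tea: 10.2 × (9.75/7.63) = 10.2 × 1.277851 = 13.0341
butter: 18.7 × (5.89/4.33) = 18.7 × 1.360277 = 25.4372
shampoo: 16.6 × (2.90/3.57) = 16.6 × 0.812325 = 13.4846
coffee: 9.7 × (15.91/12.75) = 9.7 × 1.247843 = 12.1041
Index = Σ wᵢ·(p₁ᵢ/p₀ᵢ) = 29.4220 + 28.1752 + 13.0341 + 25.4372 + 13.4846 + 12.1041 = 121.6571

121.7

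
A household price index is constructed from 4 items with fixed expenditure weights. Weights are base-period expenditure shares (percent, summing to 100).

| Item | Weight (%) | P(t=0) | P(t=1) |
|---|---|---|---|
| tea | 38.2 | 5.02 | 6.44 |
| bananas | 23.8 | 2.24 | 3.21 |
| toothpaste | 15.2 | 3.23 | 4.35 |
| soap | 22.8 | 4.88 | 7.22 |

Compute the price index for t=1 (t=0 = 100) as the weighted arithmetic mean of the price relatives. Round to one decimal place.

tea: 38.2 × (6.44/5.02) = 38.2 × 1.282869 = 49.0056
bananas: 23.8 × (3.21/2.24) = 23.8 × 1.433036 = 34.1062
toothpaste: 15.2 × (4.35/3.23) = 15.2 × 1.346749 = 20.4706
soap: 22.8 × (7.22/4.88) = 22.8 × 1.479508 = 33.7328
Index = Σ wᵢ·(p₁ᵢ/p₀ᵢ) = 49.0056 + 34.1062 + 20.4706 + 33.7328 = 137.3152

137.3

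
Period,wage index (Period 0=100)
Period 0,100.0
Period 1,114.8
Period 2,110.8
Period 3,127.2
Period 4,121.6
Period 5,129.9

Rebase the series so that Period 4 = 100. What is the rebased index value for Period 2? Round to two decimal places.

91.12

Rebased(Period 2) = 110.8 / 121.6 × 100 = 91.1184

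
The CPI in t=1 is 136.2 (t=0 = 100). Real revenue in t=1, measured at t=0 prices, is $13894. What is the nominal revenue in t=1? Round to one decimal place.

Nominal = Real × (Index/100) = 13894 × (136.2/100)
        = 13894 × 1.362 = 18923.6280

18923.6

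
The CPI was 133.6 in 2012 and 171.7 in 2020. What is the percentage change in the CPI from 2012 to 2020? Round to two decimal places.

28.52%

Change = (171.7 − 133.6) / 133.6 × 100
       = 38.1 / 133.6 × 100 = 28.5180%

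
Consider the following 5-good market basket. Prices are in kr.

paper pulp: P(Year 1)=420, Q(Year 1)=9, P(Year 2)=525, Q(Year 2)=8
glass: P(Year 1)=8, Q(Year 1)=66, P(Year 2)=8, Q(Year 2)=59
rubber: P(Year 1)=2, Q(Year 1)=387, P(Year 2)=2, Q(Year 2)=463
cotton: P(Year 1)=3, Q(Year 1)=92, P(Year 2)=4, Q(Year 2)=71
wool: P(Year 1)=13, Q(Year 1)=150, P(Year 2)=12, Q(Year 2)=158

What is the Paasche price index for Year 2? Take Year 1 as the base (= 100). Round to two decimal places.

Paasche price index uses current-period quantities as weights.
ΣP(Year 2)·Q(Year 2) = 525×8 + 8×59 + 2×463 + 4×71 + 12×158 = 4200 + 472 + 926 + 284 + 1896 = 7778
ΣP(Year 1)·Q(Year 2) = 420×8 + 8×59 + 2×463 + 3×71 + 13×158 = 3360 + 472 + 926 + 213 + 2054 = 7025
Index = 7778 / 7025 × 100 = 110.7189

110.72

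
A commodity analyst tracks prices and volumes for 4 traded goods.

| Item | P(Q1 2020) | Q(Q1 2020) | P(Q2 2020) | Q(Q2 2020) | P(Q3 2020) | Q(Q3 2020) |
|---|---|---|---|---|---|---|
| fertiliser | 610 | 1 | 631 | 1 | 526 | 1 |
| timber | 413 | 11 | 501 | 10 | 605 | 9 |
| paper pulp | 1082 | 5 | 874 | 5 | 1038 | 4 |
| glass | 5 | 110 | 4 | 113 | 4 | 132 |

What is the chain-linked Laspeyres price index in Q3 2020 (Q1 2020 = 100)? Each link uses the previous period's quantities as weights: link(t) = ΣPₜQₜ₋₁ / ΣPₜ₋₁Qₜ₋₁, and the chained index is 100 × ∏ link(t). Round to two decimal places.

115.08

Link Q1 2020→Q2 2020:
ΣP(Q2 2020)Q(Q1 2020) = 631×1 + 501×11 + 874×5 + 4×110 = 631 + 5511 + 4370 + 440 = 10952
ΣP(Q1 2020)Q(Q1 2020) = 610×1 + 413×11 + 1082×5 + 5×110 = 610 + 4543 + 5410 + 550 = 11113
link = 10952/11113 = 0.985512
Link Q2 2020→Q3 2020:
ΣP(Q3 2020)Q(Q2 2020) = 526×1 + 605×10 + 1038×5 + 4×113 = 526 + 6050 + 5190 + 452 = 12218
ΣP(Q2 2020)Q(Q2 2020) = 631×1 + 501×10 + 874×5 + 4×113 = 631 + 5010 + 4370 + 452 = 10463
link = 12218/10463 = 1.167734
Chained index = 100 × 0.985512 × 1.167734 = 115.0816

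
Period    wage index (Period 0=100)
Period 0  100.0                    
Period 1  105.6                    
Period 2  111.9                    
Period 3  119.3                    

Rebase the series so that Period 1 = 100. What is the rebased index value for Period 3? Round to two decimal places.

112.97

Rebased(Period 3) = 119.3 / 105.6 × 100 = 112.9735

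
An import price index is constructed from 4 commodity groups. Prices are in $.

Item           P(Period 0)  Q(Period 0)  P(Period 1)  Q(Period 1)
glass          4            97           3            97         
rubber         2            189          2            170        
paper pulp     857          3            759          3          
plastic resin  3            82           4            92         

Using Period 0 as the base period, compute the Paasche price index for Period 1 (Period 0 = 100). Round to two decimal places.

Paasche price index uses current-period quantities as weights.
ΣP(Period 1)·Q(Period 1) = 3×97 + 2×170 + 759×3 + 4×92 = 291 + 340 + 2277 + 368 = 3276
ΣP(Period 0)·Q(Period 1) = 4×97 + 2×170 + 857×3 + 3×92 = 388 + 340 + 2571 + 276 = 3575
Index = 3276 / 3575 × 100 = 91.6364

91.64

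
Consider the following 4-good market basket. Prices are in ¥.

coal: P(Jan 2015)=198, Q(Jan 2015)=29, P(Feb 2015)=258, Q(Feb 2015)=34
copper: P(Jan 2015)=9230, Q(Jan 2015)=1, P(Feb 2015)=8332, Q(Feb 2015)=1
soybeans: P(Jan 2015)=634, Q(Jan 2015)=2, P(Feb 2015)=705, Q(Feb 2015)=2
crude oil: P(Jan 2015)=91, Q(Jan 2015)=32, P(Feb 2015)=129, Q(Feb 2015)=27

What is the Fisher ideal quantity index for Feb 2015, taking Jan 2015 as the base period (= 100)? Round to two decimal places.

102.91

Laspeyres component (base-period weights):
ΣP(Jan 2015)Q(Feb 2015) = 198×34 + 9230×1 + 634×2 + 91×27 = 6732 + 9230 + 1268 + 2457 = 19687
ΣP(Jan 2015)Q(Jan 2015) = 198×29 + 9230×1 + 634×2 + 91×32 = 5742 + 9230 + 1268 + 2912 = 19152
L = 19687 / 19152 × 100 = 102.7934
Paasche component (current-period weights):
ΣP(Feb 2015)Q(Feb 2015) = 258×34 + 8332×1 + 705×2 + 129×27 = 8772 + 8332 + 1410 + 3483 = 21997
ΣP(Feb 2015)Q(Jan 2015) = 258×29 + 8332×1 + 705×2 + 129×32 = 7482 + 8332 + 1410 + 4128 = 21352
P = 21997 / 21352 × 100 = 103.0208
Fisher = √(L × P) = √(102.7934 × 103.0208) = 102.9071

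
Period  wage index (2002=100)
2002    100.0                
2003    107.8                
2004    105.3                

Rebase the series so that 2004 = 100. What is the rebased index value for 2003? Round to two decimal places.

102.37

Rebased(2003) = 107.8 / 105.3 × 100 = 102.3742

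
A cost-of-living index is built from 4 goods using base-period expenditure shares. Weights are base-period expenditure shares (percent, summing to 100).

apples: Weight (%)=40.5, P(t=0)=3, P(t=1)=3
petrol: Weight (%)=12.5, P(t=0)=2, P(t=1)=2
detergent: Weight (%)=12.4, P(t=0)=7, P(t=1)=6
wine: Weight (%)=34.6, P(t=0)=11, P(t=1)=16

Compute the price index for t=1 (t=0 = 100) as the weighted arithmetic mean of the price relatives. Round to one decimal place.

apples: 40.5 × (3/3) = 40.5 × 1.000000 = 40.5000
petrol: 12.5 × (2/2) = 12.5 × 1.000000 = 12.5000
detergent: 12.4 × (6/7) = 12.4 × 0.857143 = 10.6286
wine: 34.6 × (16/11) = 34.6 × 1.454545 = 50.3273
Index = Σ wᵢ·(p₁ᵢ/p₀ᵢ) = 40.5000 + 12.5000 + 10.6286 + 50.3273 = 113.9558

114.0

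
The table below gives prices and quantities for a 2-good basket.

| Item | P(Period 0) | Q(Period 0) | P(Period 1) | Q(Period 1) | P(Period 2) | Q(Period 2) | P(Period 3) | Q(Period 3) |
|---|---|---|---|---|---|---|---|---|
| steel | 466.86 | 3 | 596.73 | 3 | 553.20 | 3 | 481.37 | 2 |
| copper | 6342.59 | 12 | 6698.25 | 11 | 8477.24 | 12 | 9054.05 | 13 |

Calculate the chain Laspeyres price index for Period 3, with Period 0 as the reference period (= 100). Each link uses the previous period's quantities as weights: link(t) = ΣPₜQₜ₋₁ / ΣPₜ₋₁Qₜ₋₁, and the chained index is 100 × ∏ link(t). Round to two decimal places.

Link Period 0→Period 1:
ΣP(Period 1)Q(Period 0) = 596.73×3 + 6698.25×12 = 1790.19 + 80379 = 82169.19
ΣP(Period 0)Q(Period 0) = 466.86×3 + 6342.59×12 = 1400.58 + 76111.08 = 77511.66
link = 82169.19/77511.66 = 1.060088
Link Period 1→Period 2:
ΣP(Period 2)Q(Period 1) = 553.20×3 + 8477.24×11 = 1659.6 + 93249.64 = 94909.24
ΣP(Period 1)Q(Period 1) = 596.73×3 + 6698.25×11 = 1790.19 + 73680.75 = 75470.94
link = 94909.24/75470.94 = 1.257560
Link Period 2→Period 3:
ΣP(Period 3)Q(Period 2) = 481.37×3 + 9054.05×12 = 1444.11 + 108648.6 = 110092.71
ΣP(Period 2)Q(Period 2) = 553.20×3 + 8477.24×12 = 1659.6 + 101726.88 = 103386.48
link = 110092.71/103386.48 = 1.064866
Chained index = 100 × 1.060088 × 1.257560 × 1.064866 = 141.9598

141.96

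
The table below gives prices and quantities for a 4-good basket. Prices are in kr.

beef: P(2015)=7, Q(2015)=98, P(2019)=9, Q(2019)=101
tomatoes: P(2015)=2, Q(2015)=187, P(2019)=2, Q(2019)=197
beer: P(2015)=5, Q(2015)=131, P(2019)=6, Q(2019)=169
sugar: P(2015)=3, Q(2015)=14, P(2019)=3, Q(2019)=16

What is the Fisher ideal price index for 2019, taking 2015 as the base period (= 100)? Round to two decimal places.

118.61

Laspeyres component (base-period weights):
ΣP(2019)Q(2015) = 9×98 + 2×187 + 6×131 + 3×14 = 882 + 374 + 786 + 42 = 2084
ΣP(2015)Q(2015) = 7×98 + 2×187 + 5×131 + 3×14 = 686 + 374 + 655 + 42 = 1757
L = 2084 / 1757 × 100 = 118.6113
Paasche component (current-period weights):
ΣP(2019)Q(2019) = 9×101 + 2×197 + 6×169 + 3×16 = 909 + 394 + 1014 + 48 = 2365
ΣP(2015)Q(2019) = 7×101 + 2×197 + 5×169 + 3×16 = 707 + 394 + 845 + 48 = 1994
P = 2365 / 1994 × 100 = 118.6058
Fisher = √(L × P) = √(118.6113 × 118.6058) = 118.6085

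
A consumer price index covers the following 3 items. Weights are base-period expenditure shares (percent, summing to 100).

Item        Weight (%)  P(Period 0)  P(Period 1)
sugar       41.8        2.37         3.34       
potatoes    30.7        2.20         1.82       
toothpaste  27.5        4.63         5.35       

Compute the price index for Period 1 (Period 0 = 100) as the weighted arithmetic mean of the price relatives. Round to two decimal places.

sugar: 41.8 × (3.34/2.37) = 41.8 × 1.409283 = 58.9080
potatoes: 30.7 × (1.82/2.20) = 30.7 × 0.827273 = 25.3973
toothpaste: 27.5 × (5.35/4.63) = 27.5 × 1.155508 = 31.7765
Index = Σ wᵢ·(p₁ᵢ/p₀ᵢ) = 58.9080 + 25.3973 + 31.7765 = 116.0817

116.08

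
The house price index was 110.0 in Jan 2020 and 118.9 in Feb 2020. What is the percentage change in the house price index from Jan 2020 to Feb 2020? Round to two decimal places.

Change = (118.9 − 110.0) / 110.0 × 100
       = 8.9 / 110.0 × 100 = 8.0909%

8.09%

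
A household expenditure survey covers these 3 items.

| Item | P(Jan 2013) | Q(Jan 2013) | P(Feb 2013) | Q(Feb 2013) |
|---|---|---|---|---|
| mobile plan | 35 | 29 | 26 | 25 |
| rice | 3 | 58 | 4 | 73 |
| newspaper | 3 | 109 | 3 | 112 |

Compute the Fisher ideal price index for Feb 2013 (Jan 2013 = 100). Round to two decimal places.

87.98

Laspeyres component (base-period weights):
ΣP(Feb 2013)Q(Jan 2013) = 26×29 + 4×58 + 3×109 = 754 + 232 + 327 = 1313
ΣP(Jan 2013)Q(Jan 2013) = 35×29 + 3×58 + 3×109 = 1015 + 174 + 327 = 1516
L = 1313 / 1516 × 100 = 86.6095
Paasche component (current-period weights):
ΣP(Feb 2013)Q(Feb 2013) = 26×25 + 4×73 + 3×112 = 650 + 292 + 336 = 1278
ΣP(Jan 2013)Q(Feb 2013) = 35×25 + 3×73 + 3×112 = 875 + 219 + 336 = 1430
P = 1278 / 1430 × 100 = 89.3706
Fisher = √(L × P) = √(86.6095 × 89.3706) = 87.9792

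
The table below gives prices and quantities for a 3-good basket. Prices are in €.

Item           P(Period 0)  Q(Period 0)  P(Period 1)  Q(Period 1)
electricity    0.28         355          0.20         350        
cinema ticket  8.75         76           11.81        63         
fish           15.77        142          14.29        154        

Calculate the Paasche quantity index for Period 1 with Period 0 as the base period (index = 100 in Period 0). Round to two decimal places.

100.57

Paasche quantity index uses current-period prices as weights.
ΣP(Period 1)·Q(Period 1) = 0.20×350 + 11.81×63 + 14.29×154 = 70 + 744.03 + 2200.66 = 3014.69
ΣP(Period 1)·Q(Period 0) = 0.20×355 + 11.81×76 + 14.29×142 = 71 + 897.56 + 2029.18 = 2997.74
Index = 3014.69 / 2997.74 × 100 = 100.5654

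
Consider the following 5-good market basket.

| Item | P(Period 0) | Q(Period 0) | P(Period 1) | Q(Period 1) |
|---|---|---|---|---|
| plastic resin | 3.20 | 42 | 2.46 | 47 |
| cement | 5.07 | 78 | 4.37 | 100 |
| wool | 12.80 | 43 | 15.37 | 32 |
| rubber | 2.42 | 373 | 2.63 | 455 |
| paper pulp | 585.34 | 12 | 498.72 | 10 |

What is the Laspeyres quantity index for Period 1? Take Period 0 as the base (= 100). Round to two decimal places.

89.06

Laspeyres quantity index uses base-period prices as weights.
ΣP(Period 0)·Q(Period 1) = 3.20×47 + 5.07×100 + 12.80×32 + 2.42×455 + 585.34×10 = 150.4 + 507 + 409.6 + 1101.1 + 5853.4 = 8021.5
ΣP(Period 0)·Q(Period 0) = 3.20×42 + 5.07×78 + 12.80×43 + 2.42×373 + 585.34×12 = 134.4 + 395.46 + 550.4 + 902.66 + 7024.08 = 9007
Index = 8021.5 / 9007 × 100 = 89.0585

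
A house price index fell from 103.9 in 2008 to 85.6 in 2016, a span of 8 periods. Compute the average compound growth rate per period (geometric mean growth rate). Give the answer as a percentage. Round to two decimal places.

-2.39%

Growth factor = (85.6/103.9)^(1/8) = (0.823869)^(1/8) = 0.976073
Growth rate = 0.976073 − 1 = -0.023927 = -2.3927%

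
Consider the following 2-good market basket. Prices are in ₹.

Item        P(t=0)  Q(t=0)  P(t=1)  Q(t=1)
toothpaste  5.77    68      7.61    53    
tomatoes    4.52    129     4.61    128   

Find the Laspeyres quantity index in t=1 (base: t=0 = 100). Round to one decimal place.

Laspeyres quantity index uses base-period prices as weights.
ΣP(t=0)·Q(t=1) = 5.77×53 + 4.52×128 = 305.81 + 578.56 = 884.37
ΣP(t=0)·Q(t=0) = 5.77×68 + 4.52×129 = 392.36 + 583.08 = 975.44
Index = 884.37 / 975.44 × 100 = 90.6637

90.7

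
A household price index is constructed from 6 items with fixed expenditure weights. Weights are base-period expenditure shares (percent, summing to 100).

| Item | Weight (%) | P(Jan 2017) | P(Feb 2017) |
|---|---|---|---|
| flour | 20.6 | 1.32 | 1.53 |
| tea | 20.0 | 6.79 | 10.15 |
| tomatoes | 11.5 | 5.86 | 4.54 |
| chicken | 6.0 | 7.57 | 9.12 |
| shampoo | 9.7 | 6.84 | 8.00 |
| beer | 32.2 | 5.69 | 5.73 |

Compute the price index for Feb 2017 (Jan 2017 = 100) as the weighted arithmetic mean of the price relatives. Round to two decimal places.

flour: 20.6 × (1.53/1.32) = 20.6 × 1.159091 = 23.8773
tea: 20.0 × (10.15/6.79) = 20.0 × 1.494845 = 29.8969
tomatoes: 11.5 × (4.54/5.86) = 11.5 × 0.774744 = 8.9096
chicken: 6.0 × (9.12/7.57) = 6.0 × 1.204756 = 7.2285
shampoo: 9.7 × (8.00/6.84) = 9.7 × 1.169591 = 11.3450
beer: 32.2 × (5.73/5.69) = 32.2 × 1.007030 = 32.4264
Index = Σ wᵢ·(p₁ᵢ/p₀ᵢ) = 23.8773 + 29.8969 + 8.9096 + 7.2285 + 11.3450 + 32.4264 = 113.6837

113.68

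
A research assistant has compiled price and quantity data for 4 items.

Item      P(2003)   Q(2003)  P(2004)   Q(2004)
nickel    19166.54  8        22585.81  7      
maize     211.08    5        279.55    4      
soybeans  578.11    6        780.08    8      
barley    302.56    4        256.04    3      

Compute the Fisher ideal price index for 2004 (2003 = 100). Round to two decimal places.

Laspeyres component (base-period weights):
ΣP(2004)Q(2003) = 22585.81×8 + 279.55×5 + 780.08×6 + 256.04×4 = 180686.48 + 1397.75 + 4680.48 + 1024.16 = 187788.87
ΣP(2003)Q(2003) = 19166.54×8 + 211.08×5 + 578.11×6 + 302.56×4 = 153332.32 + 1055.4 + 3468.66 + 1210.24 = 159066.62
L = 187788.87 / 159066.62 × 100 = 118.0567
Paasche component (current-period weights):
ΣP(2004)Q(2004) = 22585.81×7 + 279.55×4 + 780.08×8 + 256.04×3 = 158100.67 + 1118.2 + 6240.64 + 768.12 = 166227.63
ΣP(2003)Q(2004) = 19166.54×7 + 211.08×4 + 578.11×8 + 302.56×3 = 134165.78 + 844.32 + 4624.88 + 907.68 = 140542.66
P = 166227.63 / 140542.66 × 100 = 118.2756
Fisher = √(L × P) = √(118.0567 × 118.2756) = 118.1661

118.17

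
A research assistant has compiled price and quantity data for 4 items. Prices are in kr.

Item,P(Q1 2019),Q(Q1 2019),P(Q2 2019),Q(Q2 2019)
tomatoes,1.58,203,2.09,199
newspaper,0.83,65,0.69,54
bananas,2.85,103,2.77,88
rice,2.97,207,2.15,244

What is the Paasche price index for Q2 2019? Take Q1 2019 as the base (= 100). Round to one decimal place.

Paasche price index uses current-period quantities as weights.
ΣP(Q2 2019)·Q(Q2 2019) = 2.09×199 + 0.69×54 + 2.77×88 + 2.15×244 = 415.91 + 37.26 + 243.76 + 524.6 = 1221.53
ΣP(Q1 2019)·Q(Q2 2019) = 1.58×199 + 0.83×54 + 2.85×88 + 2.97×244 = 314.42 + 44.82 + 250.8 + 724.68 = 1334.72
Index = 1221.53 / 1334.72 × 100 = 91.5196

91.5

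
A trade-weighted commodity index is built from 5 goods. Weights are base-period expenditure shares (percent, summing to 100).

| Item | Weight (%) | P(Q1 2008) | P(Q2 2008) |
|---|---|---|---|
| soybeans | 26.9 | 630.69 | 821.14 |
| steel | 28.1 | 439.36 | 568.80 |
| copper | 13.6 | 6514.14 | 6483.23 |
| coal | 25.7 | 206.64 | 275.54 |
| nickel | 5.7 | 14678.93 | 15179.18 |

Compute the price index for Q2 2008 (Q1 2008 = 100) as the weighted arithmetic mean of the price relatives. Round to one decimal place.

125.1

soybeans: 26.9 × (821.14/630.69) = 26.9 × 1.301971 = 35.0230
steel: 28.1 × (568.80/439.36) = 28.1 × 1.294610 = 36.3786
copper: 13.6 × (6483.23/6514.14) = 13.6 × 0.995255 = 13.5355
coal: 25.7 × (275.54/206.64) = 25.7 × 1.333430 = 34.2692
nickel: 5.7 × (15179.18/14678.93) = 5.7 × 1.034079 = 5.8943
Index = Σ wᵢ·(p₁ᵢ/p₀ᵢ) = 35.0230 + 36.3786 + 13.5355 + 34.2692 + 5.8943 = 125.1004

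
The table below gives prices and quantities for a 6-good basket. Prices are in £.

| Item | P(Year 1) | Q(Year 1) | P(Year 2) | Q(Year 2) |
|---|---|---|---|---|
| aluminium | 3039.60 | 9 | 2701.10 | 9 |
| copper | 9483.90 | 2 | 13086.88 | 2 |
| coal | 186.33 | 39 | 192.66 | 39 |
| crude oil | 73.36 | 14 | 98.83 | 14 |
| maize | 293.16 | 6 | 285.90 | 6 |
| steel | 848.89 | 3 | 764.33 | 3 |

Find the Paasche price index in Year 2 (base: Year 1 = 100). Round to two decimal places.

107.58

Paasche price index uses current-period quantities as weights.
ΣP(Year 2)·Q(Year 2) = 2701.10×9 + 13086.88×2 + 192.66×39 + 98.83×14 + 285.90×6 + 764.33×3 = 24309.9 + 26173.76 + 7513.74 + 1383.62 + 1715.4 + 2292.99 = 63389.41
ΣP(Year 1)·Q(Year 2) = 3039.60×9 + 9483.90×2 + 186.33×39 + 73.36×14 + 293.16×6 + 848.89×3 = 27356.4 + 18967.8 + 7266.87 + 1027.04 + 1758.96 + 2546.67 = 58923.74
Index = 63389.41 / 58923.74 × 100 = 107.5787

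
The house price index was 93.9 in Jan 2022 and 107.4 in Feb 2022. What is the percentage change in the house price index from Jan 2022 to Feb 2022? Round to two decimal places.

14.38%

Change = (107.4 − 93.9) / 93.9 × 100
       = 13.5 / 93.9 × 100 = 14.3770%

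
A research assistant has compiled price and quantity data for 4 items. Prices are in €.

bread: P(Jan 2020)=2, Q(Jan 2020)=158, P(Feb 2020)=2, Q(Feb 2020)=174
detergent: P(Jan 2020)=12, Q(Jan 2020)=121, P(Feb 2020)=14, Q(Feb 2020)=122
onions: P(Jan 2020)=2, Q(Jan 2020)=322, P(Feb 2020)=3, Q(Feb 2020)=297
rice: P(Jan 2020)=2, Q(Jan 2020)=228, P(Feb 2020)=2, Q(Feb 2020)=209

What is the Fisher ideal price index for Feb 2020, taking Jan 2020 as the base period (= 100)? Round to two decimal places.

119.41

Laspeyres component (base-period weights):
ΣP(Feb 2020)Q(Jan 2020) = 2×158 + 14×121 + 3×322 + 2×228 = 316 + 1694 + 966 + 456 = 3432
ΣP(Jan 2020)Q(Jan 2020) = 2×158 + 12×121 + 2×322 + 2×228 = 316 + 1452 + 644 + 456 = 2868
L = 3432 / 2868 × 100 = 119.6653
Paasche component (current-period weights):
ΣP(Feb 2020)Q(Feb 2020) = 2×174 + 14×122 + 3×297 + 2×209 = 348 + 1708 + 891 + 418 = 3365
ΣP(Jan 2020)Q(Feb 2020) = 2×174 + 12×122 + 2×297 + 2×209 = 348 + 1464 + 594 + 418 = 2824
P = 3365 / 2824 × 100 = 119.1572
Fisher = √(L × P) = √(119.6653 × 119.1572) = 119.4110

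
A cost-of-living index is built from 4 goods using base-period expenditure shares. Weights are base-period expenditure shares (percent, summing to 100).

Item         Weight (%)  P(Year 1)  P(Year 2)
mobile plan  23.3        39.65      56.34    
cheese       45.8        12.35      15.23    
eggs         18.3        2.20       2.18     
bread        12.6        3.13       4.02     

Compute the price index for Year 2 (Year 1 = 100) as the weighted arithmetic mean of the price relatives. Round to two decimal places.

mobile plan: 23.3 × (56.34/39.65) = 23.3 × 1.420933 = 33.1077
cheese: 45.8 × (15.23/12.35) = 45.8 × 1.233198 = 56.4805
eggs: 18.3 × (2.18/2.20) = 18.3 × 0.990909 = 18.1336
bread: 12.6 × (4.02/3.13) = 12.6 × 1.284345 = 16.1827
Index = Σ wᵢ·(p₁ᵢ/p₀ᵢ) = 33.1077 + 56.4805 + 18.1336 + 16.1827 = 123.9046

123.90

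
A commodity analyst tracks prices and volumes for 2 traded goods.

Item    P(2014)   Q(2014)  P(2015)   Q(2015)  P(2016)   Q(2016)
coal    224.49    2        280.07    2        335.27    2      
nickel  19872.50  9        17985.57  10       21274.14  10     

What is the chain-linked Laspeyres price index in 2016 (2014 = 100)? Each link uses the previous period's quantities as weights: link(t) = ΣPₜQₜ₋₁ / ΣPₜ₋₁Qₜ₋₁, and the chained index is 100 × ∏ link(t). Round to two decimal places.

107.16

Link 2014→2015:
ΣP(2015)Q(2014) = 280.07×2 + 17985.57×9 = 560.14 + 161870.13 = 162430.27
ΣP(2014)Q(2014) = 224.49×2 + 19872.50×9 = 448.98 + 178852.5 = 179301.48
link = 162430.27/179301.48 = 0.905906
Link 2015→2016:
ΣP(2016)Q(2015) = 335.27×2 + 21274.14×10 = 670.54 + 212741.4 = 213411.94
ΣP(2015)Q(2015) = 280.07×2 + 17985.57×10 = 560.14 + 179855.7 = 180415.84
link = 213411.94/180415.84 = 1.182889
Chained index = 100 × 0.905906 × 1.182889 = 107.1586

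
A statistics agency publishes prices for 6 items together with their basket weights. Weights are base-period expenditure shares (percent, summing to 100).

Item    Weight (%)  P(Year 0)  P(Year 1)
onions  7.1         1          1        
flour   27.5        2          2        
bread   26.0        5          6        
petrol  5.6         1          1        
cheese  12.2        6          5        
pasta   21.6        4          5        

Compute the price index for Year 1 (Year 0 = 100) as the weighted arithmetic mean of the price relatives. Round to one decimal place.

108.6

onions: 7.1 × (1/1) = 7.1 × 1.000000 = 7.1000
flour: 27.5 × (2/2) = 27.5 × 1.000000 = 27.5000
bread: 26.0 × (6/5) = 26.0 × 1.200000 = 31.2000
petrol: 5.6 × (1/1) = 5.6 × 1.000000 = 5.6000
cheese: 12.2 × (5/6) = 12.2 × 0.833333 = 10.1667
pasta: 21.6 × (5/4) = 21.6 × 1.250000 = 27.0000
Index = Σ wᵢ·(p₁ᵢ/p₀ᵢ) = 7.1000 + 27.5000 + 31.2000 + 5.6000 + 10.1667 + 27.0000 = 108.5667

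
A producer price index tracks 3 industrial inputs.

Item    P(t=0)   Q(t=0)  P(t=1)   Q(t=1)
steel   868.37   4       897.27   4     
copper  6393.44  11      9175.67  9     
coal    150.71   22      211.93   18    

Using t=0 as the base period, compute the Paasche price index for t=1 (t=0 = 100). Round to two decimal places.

Paasche price index uses current-period quantities as weights.
ΣP(t=1)·Q(t=1) = 897.27×4 + 9175.67×9 + 211.93×18 = 3589.08 + 82581.03 + 3814.74 = 89984.85
ΣP(t=0)·Q(t=1) = 868.37×4 + 6393.44×9 + 150.71×18 = 3473.48 + 57540.96 + 2712.78 = 63727.22
Index = 89984.85 / 63727.22 × 100 = 141.2032

141.20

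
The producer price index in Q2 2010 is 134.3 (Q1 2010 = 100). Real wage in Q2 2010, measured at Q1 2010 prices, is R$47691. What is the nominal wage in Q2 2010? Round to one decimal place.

Nominal = Real × (Index/100) = 47691 × (134.3/100)
        = 47691 × 1.343 = 64049.0130

64049.0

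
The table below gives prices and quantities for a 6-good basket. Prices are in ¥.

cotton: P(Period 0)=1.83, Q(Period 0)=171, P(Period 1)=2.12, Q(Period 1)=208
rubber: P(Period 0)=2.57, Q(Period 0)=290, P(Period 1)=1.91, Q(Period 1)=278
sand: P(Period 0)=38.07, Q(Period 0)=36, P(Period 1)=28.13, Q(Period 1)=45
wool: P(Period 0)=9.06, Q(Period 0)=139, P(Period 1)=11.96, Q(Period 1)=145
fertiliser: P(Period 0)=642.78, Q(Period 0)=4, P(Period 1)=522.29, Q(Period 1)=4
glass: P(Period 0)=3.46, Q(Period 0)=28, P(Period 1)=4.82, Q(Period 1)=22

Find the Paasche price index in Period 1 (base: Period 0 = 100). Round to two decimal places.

Paasche price index uses current-period quantities as weights.
ΣP(Period 1)·Q(Period 1) = 2.12×208 + 1.91×278 + 28.13×45 + 11.96×145 + 522.29×4 + 4.82×22 = 440.96 + 530.98 + 1265.85 + 1734.2 + 2089.16 + 106.04 = 6167.19
ΣP(Period 0)·Q(Period 1) = 1.83×208 + 2.57×278 + 38.07×45 + 9.06×145 + 642.78×4 + 3.46×22 = 380.64 + 714.46 + 1713.15 + 1313.7 + 2571.12 + 76.12 = 6769.19
Index = 6167.19 / 6769.19 × 100 = 91.1068

91.11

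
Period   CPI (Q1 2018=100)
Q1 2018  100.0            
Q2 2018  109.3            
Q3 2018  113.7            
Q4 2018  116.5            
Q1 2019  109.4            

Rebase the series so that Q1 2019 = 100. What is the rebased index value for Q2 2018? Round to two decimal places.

99.91

Rebased(Q2 2018) = 109.3 / 109.4 × 100 = 99.9086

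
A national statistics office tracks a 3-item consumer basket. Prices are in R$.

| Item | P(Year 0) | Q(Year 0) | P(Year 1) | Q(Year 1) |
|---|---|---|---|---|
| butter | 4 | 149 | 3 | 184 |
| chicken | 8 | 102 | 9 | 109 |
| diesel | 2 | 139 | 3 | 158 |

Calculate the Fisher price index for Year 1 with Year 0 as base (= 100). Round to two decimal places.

104.88

Laspeyres component (base-period weights):
ΣP(Year 1)Q(Year 0) = 3×149 + 9×102 + 3×139 = 447 + 918 + 417 = 1782
ΣP(Year 0)Q(Year 0) = 4×149 + 8×102 + 2×139 = 596 + 816 + 278 = 1690
L = 1782 / 1690 × 100 = 105.4438
Paasche component (current-period weights):
ΣP(Year 1)Q(Year 1) = 3×184 + 9×109 + 3×158 = 552 + 981 + 474 = 2007
ΣP(Year 0)Q(Year 1) = 4×184 + 8×109 + 2×158 = 736 + 872 + 316 = 1924
P = 2007 / 1924 × 100 = 104.3139
Fisher = √(L × P) = √(105.4438 × 104.3139) = 104.8773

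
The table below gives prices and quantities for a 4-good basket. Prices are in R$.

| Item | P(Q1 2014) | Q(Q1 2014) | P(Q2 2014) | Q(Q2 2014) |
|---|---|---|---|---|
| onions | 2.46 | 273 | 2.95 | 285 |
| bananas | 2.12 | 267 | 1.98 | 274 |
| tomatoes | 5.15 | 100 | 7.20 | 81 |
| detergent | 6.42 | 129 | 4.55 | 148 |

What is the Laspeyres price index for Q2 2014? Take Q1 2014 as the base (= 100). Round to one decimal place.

Laspeyres price index uses base-period quantities as weights.
ΣP(Q2 2014)·Q(Q1 2014) = 2.95×273 + 1.98×267 + 7.20×100 + 4.55×129 = 805.35 + 528.66 + 720 + 586.95 = 2640.96
ΣP(Q1 2014)·Q(Q1 2014) = 2.46×273 + 2.12×267 + 5.15×100 + 6.42×129 = 671.58 + 566.04 + 515 + 828.18 = 2580.8
Index = 2640.96 / 2580.8 × 100 = 102.3311

102.3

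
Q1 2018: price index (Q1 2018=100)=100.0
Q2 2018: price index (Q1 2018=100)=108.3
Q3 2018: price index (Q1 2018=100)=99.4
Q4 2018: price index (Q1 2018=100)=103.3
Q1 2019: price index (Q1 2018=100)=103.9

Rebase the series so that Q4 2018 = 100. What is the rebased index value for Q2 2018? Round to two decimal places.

104.84

Rebased(Q2 2018) = 108.3 / 103.3 × 100 = 104.8403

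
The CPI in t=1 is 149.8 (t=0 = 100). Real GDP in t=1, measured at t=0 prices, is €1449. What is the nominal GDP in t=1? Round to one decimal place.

2170.6

Nominal = Real × (Index/100) = 1449 × (149.8/100)
        = 1449 × 1.498 = 2170.6020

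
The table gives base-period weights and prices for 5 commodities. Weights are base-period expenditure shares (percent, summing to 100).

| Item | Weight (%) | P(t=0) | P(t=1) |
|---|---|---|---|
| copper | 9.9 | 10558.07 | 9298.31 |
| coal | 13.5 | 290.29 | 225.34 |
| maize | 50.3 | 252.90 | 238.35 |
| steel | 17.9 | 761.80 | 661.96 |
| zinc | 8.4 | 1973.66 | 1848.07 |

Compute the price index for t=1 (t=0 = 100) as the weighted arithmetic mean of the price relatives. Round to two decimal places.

90.02

copper: 9.9 × (9298.31/10558.07) = 9.9 × 0.880683 = 8.7188
coal: 13.5 × (225.34/290.29) = 13.5 × 0.776258 = 10.4795
maize: 50.3 × (238.35/252.90) = 50.3 × 0.942467 = 47.4061
steel: 17.9 × (661.96/761.80) = 17.9 × 0.868942 = 15.5541
zinc: 8.4 × (1848.07/1973.66) = 8.4 × 0.936367 = 7.8655
Index = Σ wᵢ·(p₁ᵢ/p₀ᵢ) = 8.7188 + 10.4795 + 47.4061 + 15.5541 + 7.8655 = 90.0239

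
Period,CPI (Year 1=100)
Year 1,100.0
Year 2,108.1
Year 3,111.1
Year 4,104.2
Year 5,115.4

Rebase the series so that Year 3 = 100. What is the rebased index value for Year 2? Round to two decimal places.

Rebased(Year 2) = 108.1 / 111.1 × 100 = 97.2997

97.30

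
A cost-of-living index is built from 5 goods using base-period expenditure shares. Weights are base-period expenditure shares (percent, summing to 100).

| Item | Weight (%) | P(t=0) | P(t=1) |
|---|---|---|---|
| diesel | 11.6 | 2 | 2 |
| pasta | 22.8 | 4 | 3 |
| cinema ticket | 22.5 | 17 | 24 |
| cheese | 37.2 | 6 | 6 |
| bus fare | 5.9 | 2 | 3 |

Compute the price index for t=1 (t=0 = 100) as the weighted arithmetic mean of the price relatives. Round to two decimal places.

diesel: 11.6 × (2/2) = 11.6 × 1.000000 = 11.6000
pasta: 22.8 × (3/4) = 22.8 × 0.750000 = 17.1000
cinema ticket: 22.5 × (24/17) = 22.5 × 1.411765 = 31.7647
cheese: 37.2 × (6/6) = 37.2 × 1.000000 = 37.2000
bus fare: 5.9 × (3/2) = 5.9 × 1.500000 = 8.8500
Index = Σ wᵢ·(p₁ᵢ/p₀ᵢ) = 11.6000 + 17.1000 + 31.7647 + 37.2000 + 8.8500 = 106.5147

106.51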